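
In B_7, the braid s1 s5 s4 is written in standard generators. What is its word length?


The word length counts the number of generators (including inverses).
Listing each generator: s1, s5, s4
There are 3 generators in this braid word.

3


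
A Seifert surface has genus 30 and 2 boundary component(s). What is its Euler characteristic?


chi = 2 - 2g - b
= 2 - 2*30 - 2
= 2 - 60 - 2 = -60

-60


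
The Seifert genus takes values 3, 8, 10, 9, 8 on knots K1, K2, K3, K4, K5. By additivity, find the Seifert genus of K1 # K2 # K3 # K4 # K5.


The Seifert genus is additive under connected sum.
Seifert genus(K1 # K2 # K3 # K4 # K5) = (3) + (8) + (10) + (9) + (8)
= 38

38


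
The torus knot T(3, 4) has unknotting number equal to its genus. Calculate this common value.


For a torus knot T(p,q), both the unknotting number and genus equal (p-1)(q-1)/2.
= (3-1)(4-1)/2
= 2*3/2
= 6/2 = 3

3


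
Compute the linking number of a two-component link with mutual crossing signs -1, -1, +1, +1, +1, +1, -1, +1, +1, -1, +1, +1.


Step 1: Count positive crossings: 8
Step 2: Count negative crossings: 4
Step 3: Sum of signs = 8 - 4 = 4
Step 4: Linking number = sum/2 = 4/2 = 2

2


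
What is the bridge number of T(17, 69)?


The bridge number of T(p,q) is min(p,q).
min(17, 69) = 17

17


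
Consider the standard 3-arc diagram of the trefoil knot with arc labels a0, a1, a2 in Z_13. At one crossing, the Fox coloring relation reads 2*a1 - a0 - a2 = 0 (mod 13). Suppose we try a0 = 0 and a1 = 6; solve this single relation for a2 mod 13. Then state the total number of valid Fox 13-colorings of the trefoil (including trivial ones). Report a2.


Step 1: Apply the given crossing relation 2*a1 - a0 - a2 = 0 (mod 13).
  a2 = 2*a1 - a0 mod 13
  a2 = 2*6 - 0 mod 13
  a2 = 12 - 0 mod 13
  a2 = 12 mod 13 = 12
Step 2: The trefoil has determinant 3.
  Number of Fox p-colorings (p prime) is p^2 if p = 3, else p.
  Since 13 does not divide 3, only trivial (constant) colorings exist.
  (So the trial a0 = 0, a1 = 6 with a0 != a1 does NOT extend to a valid coloring of the whole trefoil: the other two crossing relations require 3*(a1 - a0) = 0 (mod 13), which fails.)
  Total colorings = 13
Step 3: a2 = 12, total Fox 13-colorings = 13

12


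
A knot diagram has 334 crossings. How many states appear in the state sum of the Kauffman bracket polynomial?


Each crossing contributes 2 choices (A-smoothing or B-smoothing).
Total states = 2^334 = 34996011596528190789960035633881941845650710894291398982812329702559247987190014771576210832368861184

34996011596528190789960035633881941845650710894291398982812329702559247987190014771576210832368861184


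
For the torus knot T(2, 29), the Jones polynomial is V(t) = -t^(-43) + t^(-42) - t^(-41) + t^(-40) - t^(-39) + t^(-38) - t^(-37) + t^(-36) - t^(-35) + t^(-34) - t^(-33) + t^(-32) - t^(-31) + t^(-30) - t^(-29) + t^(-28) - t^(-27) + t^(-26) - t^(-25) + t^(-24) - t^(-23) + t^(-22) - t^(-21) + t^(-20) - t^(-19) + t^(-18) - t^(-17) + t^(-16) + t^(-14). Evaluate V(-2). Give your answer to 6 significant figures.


Substituting t = -2 into V(t) = -t^(-43) + t^(-42) - t^(-41) + t^(-40) - t^(-39) + t^(-38) - t^(-37) + t^(-36) - t^(-35) + t^(-34) - t^(-33) + t^(-32) - t^(-31) + t^(-30) - t^(-29) + t^(-28) - t^(-27) + t^(-26) - t^(-25) + t^(-24) - t^(-23) + t^(-22) - t^(-21) + t^(-20) - t^(-19) + t^(-18) - t^(-17) + t^(-16) + t^(-14):
  (-)t^(-43) = 1.13687e-13
  (+)t^(-42) = 2.27374e-13
  (-)t^(-41) = 4.54747e-13
  (+)t^(-40) = 9.09495e-13
  (-)t^(-39) = 1.81899e-12
  (+)t^(-38) = 3.63798e-12
  (-)t^(-37) = 7.27596e-12
  (+)t^(-36) = 1.45519e-11
  (-)t^(-35) = 2.91038e-11
  (+)t^(-34) = 5.82077e-11
  (-)t^(-33) = 1.16415e-10
  (+)t^(-32) = 2.32831e-10
  (-)t^(-31) = 4.65661e-10
  (+)t^(-30) = 9.31323e-10
  (-)t^(-29) = 1.86265e-09
  (+)t^(-28) = 3.72529e-09
  (-)t^(-27) = 7.45058e-09
  (+)t^(-26) = 1.49012e-08
  (-)t^(-25) = 2.98023e-08
  (+)t^(-24) = 5.96046e-08
  (-)t^(-23) = 1.19209e-07
  (+)t^(-22) = 2.38419e-07
  (-)t^(-21) = 4.76837e-07
  (+)t^(-20) = 9.53674e-07
  (-)t^(-19) = 1.90735e-06
  (+)t^(-18) = 3.8147e-06
  (-)t^(-17) = 7.62939e-06
  (+)t^(-16) = 1.52588e-05
  (+)t^(-14) = 6.10352e-05
Sum = (1.13687e-13) + (2.27374e-13) + (4.54747e-13) + (9.09495e-13) + (1.81899e-12) + (3.63798e-12) + (7.27596e-12) + (1.45519e-11) + (2.91038e-11) + (5.82077e-11) + (1.16415e-10) + (2.32831e-10) + (4.65661e-10) + (9.31323e-10) + (1.86265e-09) + (3.72529e-09) + (7.45058e-09) + (1.49012e-08) + (2.98023e-08) + (5.96046e-08) + (1.19209e-07) + (2.38419e-07) + (4.76837e-07) + (9.53674e-07) + (1.90735e-06) + (3.8147e-06) + (7.62939e-06) + (1.52588e-05) + (6.10352e-05)
= 9.155273426e-05
Rounded to 6 significant figures: 9.15527e-05

9.15527e-05


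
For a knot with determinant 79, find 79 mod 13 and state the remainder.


Step 1: A knot is p-colorable if and only if p divides its determinant.
Step 2: Compute 79 mod 13.
79 = 6 * 13 + 1
Step 3: 79 mod 13 = 1
Step 4: The knot is 13-colorable: no

1


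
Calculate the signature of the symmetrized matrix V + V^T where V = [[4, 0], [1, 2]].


Step 1: V + V^T = [[8, 1], [1, 4]]
Step 2: trace = 12, det = 31
Step 3: Discriminant = 12^2 - 4*31 = 20
Step 4: Eigenvalues: 8.23607, 3.76393
Step 5: Signature = (# positive eigenvalues) - (# negative eigenvalues) = 2

2


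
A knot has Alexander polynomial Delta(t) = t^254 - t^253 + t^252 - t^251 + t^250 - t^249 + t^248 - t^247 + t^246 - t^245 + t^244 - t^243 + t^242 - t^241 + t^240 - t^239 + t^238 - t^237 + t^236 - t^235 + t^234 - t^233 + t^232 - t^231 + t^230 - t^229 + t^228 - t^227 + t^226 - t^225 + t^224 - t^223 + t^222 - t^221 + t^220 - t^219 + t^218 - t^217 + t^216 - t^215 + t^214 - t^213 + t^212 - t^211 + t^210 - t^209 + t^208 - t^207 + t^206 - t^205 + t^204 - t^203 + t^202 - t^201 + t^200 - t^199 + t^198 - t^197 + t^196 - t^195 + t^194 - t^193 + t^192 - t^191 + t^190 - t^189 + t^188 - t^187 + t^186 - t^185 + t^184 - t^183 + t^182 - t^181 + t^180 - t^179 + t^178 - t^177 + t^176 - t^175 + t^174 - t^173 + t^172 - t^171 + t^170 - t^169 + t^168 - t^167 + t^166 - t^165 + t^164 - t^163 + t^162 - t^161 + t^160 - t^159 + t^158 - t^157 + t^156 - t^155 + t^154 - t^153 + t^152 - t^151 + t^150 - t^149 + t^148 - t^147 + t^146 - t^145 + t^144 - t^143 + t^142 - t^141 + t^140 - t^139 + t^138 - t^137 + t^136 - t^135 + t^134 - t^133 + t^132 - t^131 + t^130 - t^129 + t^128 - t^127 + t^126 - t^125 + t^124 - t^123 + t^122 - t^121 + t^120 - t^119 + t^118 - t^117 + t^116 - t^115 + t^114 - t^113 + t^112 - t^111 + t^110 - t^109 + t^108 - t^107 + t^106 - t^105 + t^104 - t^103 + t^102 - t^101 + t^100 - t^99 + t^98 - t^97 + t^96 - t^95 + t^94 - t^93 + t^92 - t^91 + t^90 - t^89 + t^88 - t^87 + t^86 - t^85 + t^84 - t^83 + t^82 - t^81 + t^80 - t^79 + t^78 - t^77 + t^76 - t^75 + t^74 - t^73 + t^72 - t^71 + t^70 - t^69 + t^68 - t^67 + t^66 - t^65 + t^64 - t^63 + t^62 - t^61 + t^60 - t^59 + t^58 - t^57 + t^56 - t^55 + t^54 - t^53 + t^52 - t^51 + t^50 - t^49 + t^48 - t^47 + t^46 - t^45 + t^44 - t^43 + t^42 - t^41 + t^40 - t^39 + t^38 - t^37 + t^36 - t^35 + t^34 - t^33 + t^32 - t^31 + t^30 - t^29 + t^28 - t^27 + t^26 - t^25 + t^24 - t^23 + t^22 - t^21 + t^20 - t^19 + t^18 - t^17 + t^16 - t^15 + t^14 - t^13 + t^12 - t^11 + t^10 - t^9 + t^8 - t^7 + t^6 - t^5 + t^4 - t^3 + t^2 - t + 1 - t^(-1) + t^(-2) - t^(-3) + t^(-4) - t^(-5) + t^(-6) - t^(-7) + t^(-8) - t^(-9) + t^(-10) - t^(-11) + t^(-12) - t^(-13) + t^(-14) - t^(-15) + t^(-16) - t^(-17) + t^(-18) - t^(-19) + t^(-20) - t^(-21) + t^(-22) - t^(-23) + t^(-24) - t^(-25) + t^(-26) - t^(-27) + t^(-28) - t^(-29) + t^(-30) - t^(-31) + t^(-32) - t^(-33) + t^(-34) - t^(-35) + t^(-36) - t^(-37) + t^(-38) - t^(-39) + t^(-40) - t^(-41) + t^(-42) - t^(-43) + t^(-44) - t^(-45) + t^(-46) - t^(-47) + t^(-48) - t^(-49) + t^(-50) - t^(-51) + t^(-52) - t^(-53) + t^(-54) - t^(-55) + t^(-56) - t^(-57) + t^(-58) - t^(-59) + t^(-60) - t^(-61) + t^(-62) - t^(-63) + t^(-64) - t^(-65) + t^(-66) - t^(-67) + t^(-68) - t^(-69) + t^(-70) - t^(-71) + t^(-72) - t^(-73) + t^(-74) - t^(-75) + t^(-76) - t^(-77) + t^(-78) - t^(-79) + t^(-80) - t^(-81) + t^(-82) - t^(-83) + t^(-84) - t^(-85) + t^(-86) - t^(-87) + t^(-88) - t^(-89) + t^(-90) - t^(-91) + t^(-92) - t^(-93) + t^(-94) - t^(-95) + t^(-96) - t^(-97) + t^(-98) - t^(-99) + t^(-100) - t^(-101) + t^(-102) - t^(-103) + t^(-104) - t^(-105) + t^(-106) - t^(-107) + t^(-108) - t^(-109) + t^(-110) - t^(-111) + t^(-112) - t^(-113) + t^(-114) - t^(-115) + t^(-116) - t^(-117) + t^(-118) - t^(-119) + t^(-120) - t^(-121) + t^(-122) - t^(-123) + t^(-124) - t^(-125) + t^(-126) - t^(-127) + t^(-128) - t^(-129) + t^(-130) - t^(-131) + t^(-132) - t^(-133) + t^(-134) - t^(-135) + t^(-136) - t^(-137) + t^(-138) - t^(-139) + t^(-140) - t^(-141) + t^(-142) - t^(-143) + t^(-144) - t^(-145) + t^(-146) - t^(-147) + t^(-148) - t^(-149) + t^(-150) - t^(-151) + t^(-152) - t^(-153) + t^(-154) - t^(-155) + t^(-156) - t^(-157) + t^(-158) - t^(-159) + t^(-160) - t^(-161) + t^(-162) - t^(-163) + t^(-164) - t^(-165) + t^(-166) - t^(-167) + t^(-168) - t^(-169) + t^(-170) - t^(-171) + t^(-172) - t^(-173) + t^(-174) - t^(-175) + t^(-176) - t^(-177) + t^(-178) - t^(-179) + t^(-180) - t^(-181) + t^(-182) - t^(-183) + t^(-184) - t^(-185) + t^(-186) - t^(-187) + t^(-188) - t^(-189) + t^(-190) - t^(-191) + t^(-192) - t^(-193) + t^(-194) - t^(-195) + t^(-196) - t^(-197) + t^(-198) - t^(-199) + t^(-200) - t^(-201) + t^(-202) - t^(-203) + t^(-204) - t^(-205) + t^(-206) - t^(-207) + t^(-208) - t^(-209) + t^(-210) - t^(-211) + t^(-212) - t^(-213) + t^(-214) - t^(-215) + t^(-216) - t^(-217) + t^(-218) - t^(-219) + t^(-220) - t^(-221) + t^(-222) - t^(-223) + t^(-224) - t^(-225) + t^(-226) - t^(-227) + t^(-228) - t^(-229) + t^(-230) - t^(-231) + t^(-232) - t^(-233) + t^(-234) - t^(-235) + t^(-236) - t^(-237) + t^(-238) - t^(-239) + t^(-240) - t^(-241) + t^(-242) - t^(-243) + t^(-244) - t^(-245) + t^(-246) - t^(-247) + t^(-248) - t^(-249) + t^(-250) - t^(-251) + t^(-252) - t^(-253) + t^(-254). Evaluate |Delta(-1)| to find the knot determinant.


Step 1: The polynomial has 509 terms with alternating signs, exponents from 254 down to -254.
Step 2: Substitute t = -1. The i-th term has coefficient (-1)^i and exponent (m-i),
  so its value is (-1)^i * (-1)^(m-i) = (-1)^m = 1 for every i.
Step 3: All 509 terms equal 1, so Delta(-1) = 509 * (1) = 509
Step 4: |Delta(-1)| = 509

509


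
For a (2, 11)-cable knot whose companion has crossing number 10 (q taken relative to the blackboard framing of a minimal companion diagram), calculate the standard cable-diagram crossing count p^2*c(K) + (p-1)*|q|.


Step 1: Each of the c(K) crossings of the companion diagram becomes p*p = p^2 crossings among the p parallel strands, and each of the |q| twists s_1 s_2 ... s_(p-1) adds (p-1) crossings.
  Crossings = p^2 * c(K) + (p-1)*|q|
Step 2: = 2^2 * 10 + (2-1)*11
Step 3: = 4*10 + 1*11
Step 4: = 40 + 11 = 51

51


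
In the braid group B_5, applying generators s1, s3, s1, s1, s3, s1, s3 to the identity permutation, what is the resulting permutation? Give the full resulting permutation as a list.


Starting with identity [1, 2, 3, 4, 5].
Apply generators in sequence:
  After s1: [2, 1, 3, 4, 5]
  After s3: [2, 1, 4, 3, 5]
  After s1: [1, 2, 4, 3, 5]
  After s1: [2, 1, 4, 3, 5]
  After s3: [2, 1, 3, 4, 5]
  After s1: [1, 2, 3, 4, 5]
  After s3: [1, 2, 4, 3, 5]
Final permutation: [1, 2, 4, 3, 5]

[1, 2, 4, 3, 5]


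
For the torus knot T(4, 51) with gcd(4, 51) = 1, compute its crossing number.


For a torus knot T(p, q) with gcd(p,q)=1,
the crossing number is min(p*(q-1), q*(p-1)).
p*(q-1) = 4*50 = 200
q*(p-1) = 51*3 = 153
min(200, 153) = 153

153


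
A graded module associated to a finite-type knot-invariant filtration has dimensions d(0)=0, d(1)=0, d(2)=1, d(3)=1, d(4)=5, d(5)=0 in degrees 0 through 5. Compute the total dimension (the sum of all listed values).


Total dimension = d(0) + d(1) + ... + d(5)
= 0 + 0 + 1 + 1 + 5 + 0
= 7

7


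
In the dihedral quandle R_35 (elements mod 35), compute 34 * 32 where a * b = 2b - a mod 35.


34 * 32 = 2*32 - 34 mod 35
= 64 - 34 mod 35
= 30 mod 35 = 30

30


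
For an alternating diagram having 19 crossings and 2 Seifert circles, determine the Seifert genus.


For alternating knots, g = (c - s + 1)/2.
= (19 - 2 + 1)/2
= 18/2 = 9

9


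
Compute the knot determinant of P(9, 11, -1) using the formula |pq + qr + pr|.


Step 1: Compute pq + qr + pr.
pq = 9*11 = 99
qr = 11*(-1) = -11
pr = 9*(-1) = -9
pq + qr + pr = 99 + (-11) + (-9) = 79
Step 2: Take absolute value.
det(P(9,11,-1)) = |79| = 79

79


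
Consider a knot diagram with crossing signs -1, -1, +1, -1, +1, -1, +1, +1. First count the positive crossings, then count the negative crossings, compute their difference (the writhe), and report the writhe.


Step 1: Count positive crossings (+1).
Positive crossings: 4
Step 2: Count negative crossings (-1).
Negative crossings: 4
Step 3: Writhe = (positive) - (negative)
w = 4 - 4 = 0
Step 4: |w| = 0, and w is zero

0


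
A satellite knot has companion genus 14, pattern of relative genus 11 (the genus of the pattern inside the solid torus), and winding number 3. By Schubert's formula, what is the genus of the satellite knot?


Schubert: g(satellite) = g_rel(pattern) + |winding| * g(companion),
where g_rel(pattern) is the genus of the pattern relative to the solid torus.
= 11 + 3 * 14
= 11 + 42 = 53

53


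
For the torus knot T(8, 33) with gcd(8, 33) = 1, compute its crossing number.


For a torus knot T(p, q) with gcd(p,q)=1,
the crossing number is min(p*(q-1), q*(p-1)).
p*(q-1) = 8*32 = 256
q*(p-1) = 33*7 = 231
min(256, 231) = 231

231


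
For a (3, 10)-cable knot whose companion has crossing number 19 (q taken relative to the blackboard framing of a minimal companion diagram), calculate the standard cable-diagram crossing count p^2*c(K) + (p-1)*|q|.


Step 1: Each of the c(K) crossings of the companion diagram becomes p*p = p^2 crossings among the p parallel strands, and each of the |q| twists s_1 s_2 ... s_(p-1) adds (p-1) crossings.
  Crossings = p^2 * c(K) + (p-1)*|q|
Step 2: = 3^2 * 19 + (3-1)*10
Step 3: = 9*19 + 2*10
Step 4: = 171 + 20 = 191

191


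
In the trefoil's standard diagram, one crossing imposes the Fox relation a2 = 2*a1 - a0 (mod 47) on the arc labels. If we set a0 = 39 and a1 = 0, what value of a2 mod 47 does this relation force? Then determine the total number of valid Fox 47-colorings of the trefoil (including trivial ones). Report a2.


Step 1: Apply the given crossing relation 2*a1 - a0 - a2 = 0 (mod 47).
  a2 = 2*a1 - a0 mod 47
  a2 = 2*0 - 39 mod 47
  a2 = 0 - 39 mod 47
  a2 = -39 mod 47 = 8
Step 2: The trefoil has determinant 3.
  Number of Fox p-colorings (p prime) is p^2 if p = 3, else p.
  Since 47 does not divide 3, only trivial (constant) colorings exist.
  (So the trial a0 = 39, a1 = 0 with a0 != a1 does NOT extend to a valid coloring of the whole trefoil: the other two crossing relations require 3*(a1 - a0) = 0 (mod 47), which fails.)
  Total colorings = 47
Step 3: a2 = 8, total Fox 47-colorings = 47

8


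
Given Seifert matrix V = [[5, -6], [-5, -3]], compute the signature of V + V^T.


Step 1: V + V^T = [[10, -11], [-11, -6]]
Step 2: trace = 4, det = -181
Step 3: Discriminant = 4^2 - 4*(-181) = 740
Step 4: Eigenvalues: 15.6015, -11.6015
Step 5: Signature = (# positive eigenvalues) - (# negative eigenvalues) = 0

0


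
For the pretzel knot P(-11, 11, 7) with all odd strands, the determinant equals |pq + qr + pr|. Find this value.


Step 1: Compute pq + qr + pr.
pq = (-11)*11 = -121
qr = 11*7 = 77
pr = (-11)*7 = -77
pq + qr + pr = -121 + 77 + (-77) = -121
Step 2: Take absolute value.
det(P(-11,11,7)) = |-121| = 121

121


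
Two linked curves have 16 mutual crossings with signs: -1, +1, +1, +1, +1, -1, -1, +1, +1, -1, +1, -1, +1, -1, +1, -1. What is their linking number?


Step 1: Count positive crossings: 9
Step 2: Count negative crossings: 7
Step 3: Sum of signs = 9 - 7 = 2
Step 4: Linking number = sum/2 = 2/2 = 1

1


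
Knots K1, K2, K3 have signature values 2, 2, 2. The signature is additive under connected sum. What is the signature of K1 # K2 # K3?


The signature is additive under connected sum.
signature(K1 # K2 # K3) = (2) + (2) + (2)
= 6

6


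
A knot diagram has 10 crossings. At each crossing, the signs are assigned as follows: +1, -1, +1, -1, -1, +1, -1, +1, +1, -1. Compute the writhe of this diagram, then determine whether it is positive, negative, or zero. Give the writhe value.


Step 1: Count positive crossings (+1).
Positive crossings: 5
Step 2: Count negative crossings (-1).
Negative crossings: 5
Step 3: Writhe = (positive) - (negative)
w = 5 - 5 = 0
Step 4: |w| = 0, and w is zero

0


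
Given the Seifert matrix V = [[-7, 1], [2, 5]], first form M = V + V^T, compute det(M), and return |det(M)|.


Step 1: Form V + V^T where V = [[-7, 1], [2, 5]]
  V^T = [[-7, 2], [1, 5]]
  V + V^T = [[-14, 3], [3, 10]]
Step 2: det(V + V^T) = (-14)*10 - 3*3
  = -140 - 9 = -149
Step 3: Knot determinant = |det(V + V^T)| = |-149| = 149

149


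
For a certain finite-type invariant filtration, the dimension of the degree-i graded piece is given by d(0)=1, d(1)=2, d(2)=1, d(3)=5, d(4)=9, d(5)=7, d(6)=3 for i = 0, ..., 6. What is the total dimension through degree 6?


Total dimension = d(0) + d(1) + ... + d(6)
= 1 + 2 + 1 + 5 + 9 + 7 + 3
= 28

28


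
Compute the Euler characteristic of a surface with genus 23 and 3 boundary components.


chi = 2 - 2g - b
= 2 - 2*23 - 3
= 2 - 46 - 3 = -47

-47


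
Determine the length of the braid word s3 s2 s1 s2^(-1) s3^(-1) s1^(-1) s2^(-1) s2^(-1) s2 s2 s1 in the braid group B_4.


The word length counts the number of generators (including inverses).
Listing each generator: s3, s2, s1, s2^(-1), s3^(-1), s1^(-1), s2^(-1), s2^(-1), s2, s2, s1
There are 11 generators in this braid word.

11


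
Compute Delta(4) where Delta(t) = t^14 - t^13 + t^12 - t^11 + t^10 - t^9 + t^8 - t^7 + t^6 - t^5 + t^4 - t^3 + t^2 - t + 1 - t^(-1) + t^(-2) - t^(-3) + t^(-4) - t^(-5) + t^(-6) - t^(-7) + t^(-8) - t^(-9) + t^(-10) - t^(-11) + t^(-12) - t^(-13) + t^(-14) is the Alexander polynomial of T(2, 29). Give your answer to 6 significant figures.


Substituting t = 4 into Delta(t) = t^14 - t^13 + t^12 - t^11 + t^10 - t^9 + t^8 - t^7 + t^6 - t^5 + t^4 - t^3 + t^2 - t + 1 - t^(-1) + t^(-2) - t^(-3) + t^(-4) - t^(-5) + t^(-6) - t^(-7) + t^(-8) - t^(-9) + t^(-10) - t^(-11) + t^(-12) - t^(-13) + t^(-14):
Term values: (268435456) + (-67108864) + (16777216) + (-4194304) + (1048576) + (-262144) + (65536) + (-16384) + (4096) + (-1024) + (256) + (-64) + (16) + (-4) + (1) + (-0.25) + (0.0625) + (-0.015625) + (0.00390625) + (-0.000976562) + (0.000244141) + (-6.10352e-05) + (1.52588e-05) + (-3.8147e-06) + (9.53674e-07) + (-2.38419e-07) + (5.96046e-08) + (-1.49012e-08) + (3.72529e-09)
Sum = 214748364.8
Rounded to 6 significant figures: 2.14748e+08

2.14748e+08


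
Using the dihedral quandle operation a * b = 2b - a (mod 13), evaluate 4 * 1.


4 * 1 = 2*1 - 4 mod 13
= 2 - 4 mod 13
= -2 mod 13 = 11

11


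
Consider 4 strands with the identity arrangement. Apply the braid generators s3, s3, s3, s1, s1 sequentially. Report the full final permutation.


Starting with identity [1, 2, 3, 4].
Apply generators in sequence:
  After s3: [1, 2, 4, 3]
  After s3: [1, 2, 3, 4]
  After s3: [1, 2, 4, 3]
  After s1: [2, 1, 4, 3]
  After s1: [1, 2, 4, 3]
Final permutation: [1, 2, 4, 3]

[1, 2, 4, 3]


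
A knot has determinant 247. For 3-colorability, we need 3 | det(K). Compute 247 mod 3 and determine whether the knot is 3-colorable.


Step 1: A knot is p-colorable if and only if p divides its determinant.
Step 2: Compute 247 mod 3.
247 = 82 * 3 + 1
Step 3: 247 mod 3 = 1
Step 4: The knot is 3-colorable: no

1


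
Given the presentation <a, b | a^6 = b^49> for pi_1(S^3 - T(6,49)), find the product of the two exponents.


The relation is a^6 = b^49.
Product of exponents = 6 * 49
= 294

294


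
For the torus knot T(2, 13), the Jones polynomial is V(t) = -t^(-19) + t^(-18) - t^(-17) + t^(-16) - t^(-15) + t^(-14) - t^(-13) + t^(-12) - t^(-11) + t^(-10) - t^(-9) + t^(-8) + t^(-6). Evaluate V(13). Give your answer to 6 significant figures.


Substituting t = 13 into V(t) = -t^(-19) + t^(-18) - t^(-17) + t^(-16) - t^(-15) + t^(-14) - t^(-13) + t^(-12) - t^(-11) + t^(-10) - t^(-9) + t^(-8) + t^(-6):
  (-)t^(-19) = -6.84032e-22
  (+)t^(-18) = 8.89241e-21
  (-)t^(-17) = -1.15601e-19
  (+)t^(-16) = 1.50282e-18
  (-)t^(-15) = -1.95366e-17
  (+)t^(-14) = 2.53976e-16
  (-)t^(-13) = -3.30169e-15
  (+)t^(-12) = 4.2922e-14
  (-)t^(-11) = -5.57986e-13
  (+)t^(-10) = 7.25382e-12
  (-)t^(-9) = -9.42996e-11
  (+)t^(-8) = 1.22589e-09
  (+)t^(-6) = 2.07176e-07
Sum = (-6.84032e-22) + (8.89241e-21) + (-1.15601e-19) + (1.50282e-18) + (-1.95366e-17) + (2.53976e-16) + (-3.30169e-15) + (4.2922e-14) + (-5.57986e-13) + (7.25382e-12) + (-9.42996e-11) + (1.22589e-09) + (2.07176e-07)
= 2.083145419e-07
Rounded to 6 significant figures: 2.08315e-07

2.08315e-07


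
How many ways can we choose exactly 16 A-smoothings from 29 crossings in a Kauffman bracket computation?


We choose which 16 of 29 crossings get A-smoothings.
C(29, 16) = 29! / (16! * 13!)
= 67863915

67863915


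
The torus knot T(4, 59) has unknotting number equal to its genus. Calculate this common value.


For a torus knot T(p,q), both the unknotting number and genus equal (p-1)(q-1)/2.
= (4-1)(59-1)/2
= 3*58/2
= 174/2 = 87

87


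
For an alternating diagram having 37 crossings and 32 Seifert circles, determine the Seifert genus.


For alternating knots, g = (c - s + 1)/2.
= (37 - 32 + 1)/2
= 6/2 = 3

3


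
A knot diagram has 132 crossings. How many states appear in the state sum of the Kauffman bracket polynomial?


Each crossing contributes 2 choices (A-smoothing or B-smoothing).
Total states = 2^132 = 5444517870735015415413993718908291383296

5444517870735015415413993718908291383296


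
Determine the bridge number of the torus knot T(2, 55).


The bridge number of T(p,q) is min(p,q).
min(2, 55) = 2

2


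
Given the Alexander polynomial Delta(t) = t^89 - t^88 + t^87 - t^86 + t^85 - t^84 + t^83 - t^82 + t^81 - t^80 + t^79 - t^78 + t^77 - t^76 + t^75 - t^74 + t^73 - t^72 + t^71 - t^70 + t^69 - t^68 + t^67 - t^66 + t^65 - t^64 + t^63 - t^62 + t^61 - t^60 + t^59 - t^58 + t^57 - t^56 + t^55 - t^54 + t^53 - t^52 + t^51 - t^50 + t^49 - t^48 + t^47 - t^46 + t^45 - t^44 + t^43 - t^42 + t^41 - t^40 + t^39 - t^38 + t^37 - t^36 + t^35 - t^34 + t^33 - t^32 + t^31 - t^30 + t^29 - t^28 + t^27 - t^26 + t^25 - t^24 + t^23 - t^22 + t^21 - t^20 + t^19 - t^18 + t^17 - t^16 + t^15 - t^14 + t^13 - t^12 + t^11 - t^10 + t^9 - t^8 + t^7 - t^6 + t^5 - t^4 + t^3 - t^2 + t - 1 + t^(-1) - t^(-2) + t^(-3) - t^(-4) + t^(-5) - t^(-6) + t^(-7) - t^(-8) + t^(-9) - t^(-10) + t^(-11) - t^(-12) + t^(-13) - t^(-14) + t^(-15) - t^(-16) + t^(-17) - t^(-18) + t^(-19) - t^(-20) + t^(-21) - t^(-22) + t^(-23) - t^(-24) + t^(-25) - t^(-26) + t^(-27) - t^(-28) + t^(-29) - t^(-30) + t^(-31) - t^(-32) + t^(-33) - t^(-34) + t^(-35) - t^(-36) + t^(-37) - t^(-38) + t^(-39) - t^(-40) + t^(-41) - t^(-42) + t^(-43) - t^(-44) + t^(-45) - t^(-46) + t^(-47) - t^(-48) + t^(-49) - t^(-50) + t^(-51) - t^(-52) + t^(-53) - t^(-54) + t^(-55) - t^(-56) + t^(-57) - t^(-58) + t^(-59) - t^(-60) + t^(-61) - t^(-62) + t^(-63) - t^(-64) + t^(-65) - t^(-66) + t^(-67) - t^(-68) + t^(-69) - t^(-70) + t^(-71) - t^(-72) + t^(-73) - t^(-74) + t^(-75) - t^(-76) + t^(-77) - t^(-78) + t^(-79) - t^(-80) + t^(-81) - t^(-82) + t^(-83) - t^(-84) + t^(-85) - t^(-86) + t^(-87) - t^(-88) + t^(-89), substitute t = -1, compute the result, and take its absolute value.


Step 1: The polynomial has 179 terms with alternating signs, exponents from 89 down to -89.
Step 2: Substitute t = -1. The i-th term has coefficient (-1)^i and exponent (m-i),
  so its value is (-1)^i * (-1)^(m-i) = (-1)^m = -1 for every i.
Step 3: All 179 terms equal -1, so Delta(-1) = 179 * (-1) = -179
Step 4: |Delta(-1)| = 179

179


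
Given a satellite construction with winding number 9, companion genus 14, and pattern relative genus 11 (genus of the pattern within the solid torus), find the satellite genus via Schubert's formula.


Schubert: g(satellite) = g_rel(pattern) + |winding| * g(companion),
where g_rel(pattern) is the genus of the pattern relative to the solid torus.
= 11 + 9 * 14
= 11 + 126 = 137

137


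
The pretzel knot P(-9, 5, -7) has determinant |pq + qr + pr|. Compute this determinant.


Step 1: Compute pq + qr + pr.
pq = (-9)*5 = -45
qr = 5*(-7) = -35
pr = (-9)*(-7) = 63
pq + qr + pr = -45 + (-35) + 63 = -17
Step 2: Take absolute value.
det(P(-9,5,-7)) = |-17| = 17

17


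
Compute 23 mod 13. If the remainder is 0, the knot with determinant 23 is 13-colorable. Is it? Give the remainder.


Step 1: A knot is p-colorable if and only if p divides its determinant.
Step 2: Compute 23 mod 13.
23 = 1 * 13 + 10
Step 3: 23 mod 13 = 10
Step 4: The knot is 13-colorable: no

10


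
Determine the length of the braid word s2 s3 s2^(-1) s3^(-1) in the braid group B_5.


The word length counts the number of generators (including inverses).
Listing each generator: s2, s3, s2^(-1), s3^(-1)
There are 4 generators in this braid word.

4


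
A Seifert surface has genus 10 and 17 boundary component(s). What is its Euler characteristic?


chi = 2 - 2g - b
= 2 - 2*10 - 17
= 2 - 20 - 17 = -35

-35


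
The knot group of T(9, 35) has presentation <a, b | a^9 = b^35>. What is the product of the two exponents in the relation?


The relation is a^9 = b^35.
Product of exponents = 9 * 35
= 315

315


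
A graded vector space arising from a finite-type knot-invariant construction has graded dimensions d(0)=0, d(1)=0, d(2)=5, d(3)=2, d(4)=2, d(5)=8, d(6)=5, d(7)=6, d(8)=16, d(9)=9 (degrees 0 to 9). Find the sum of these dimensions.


Total dimension = d(0) + d(1) + ... + d(9)
= 0 + 0 + 5 + 2 + 2 + 8 + 5 + 6 + 16 + 9
= 53

53


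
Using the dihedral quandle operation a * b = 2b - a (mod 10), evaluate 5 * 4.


5 * 4 = 2*4 - 5 mod 10
= 8 - 5 mod 10
= 3 mod 10 = 3

3


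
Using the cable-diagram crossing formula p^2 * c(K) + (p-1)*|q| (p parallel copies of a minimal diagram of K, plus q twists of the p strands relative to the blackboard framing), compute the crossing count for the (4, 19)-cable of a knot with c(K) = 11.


Step 1: Each of the c(K) crossings of the companion diagram becomes p*p = p^2 crossings among the p parallel strands, and each of the |q| twists s_1 s_2 ... s_(p-1) adds (p-1) crossings.
  Crossings = p^2 * c(K) + (p-1)*|q|
Step 2: = 4^2 * 11 + (4-1)*19
Step 3: = 16*11 + 3*19
Step 4: = 176 + 57 = 233

233


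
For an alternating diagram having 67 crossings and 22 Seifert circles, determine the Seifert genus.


For alternating knots, g = (c - s + 1)/2.
= (67 - 22 + 1)/2
= 46/2 = 23

23


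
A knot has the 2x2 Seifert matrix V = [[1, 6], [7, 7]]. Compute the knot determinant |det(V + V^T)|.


Step 1: Form V + V^T where V = [[1, 6], [7, 7]]
  V^T = [[1, 7], [6, 7]]
  V + V^T = [[2, 13], [13, 14]]
Step 2: det(V + V^T) = 2*14 - 13*13
  = 28 - 169 = -141
Step 3: Knot determinant = |det(V + V^T)| = |-141| = 141

141


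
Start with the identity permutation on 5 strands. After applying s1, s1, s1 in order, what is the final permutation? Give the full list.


Starting with identity [1, 2, 3, 4, 5].
Apply generators in sequence:
  After s1: [2, 1, 3, 4, 5]
  After s1: [1, 2, 3, 4, 5]
  After s1: [2, 1, 3, 4, 5]
Final permutation: [2, 1, 3, 4, 5]

[2, 1, 3, 4, 5]


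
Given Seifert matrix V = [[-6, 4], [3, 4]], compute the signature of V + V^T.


Step 1: V + V^T = [[-12, 7], [7, 8]]
Step 2: trace = -4, det = -145
Step 3: Discriminant = (-4)^2 - 4*(-145) = 596
Step 4: Eigenvalues: 10.2066, -14.2066
Step 5: Signature = (# positive eigenvalues) - (# negative eigenvalues) = 0

0


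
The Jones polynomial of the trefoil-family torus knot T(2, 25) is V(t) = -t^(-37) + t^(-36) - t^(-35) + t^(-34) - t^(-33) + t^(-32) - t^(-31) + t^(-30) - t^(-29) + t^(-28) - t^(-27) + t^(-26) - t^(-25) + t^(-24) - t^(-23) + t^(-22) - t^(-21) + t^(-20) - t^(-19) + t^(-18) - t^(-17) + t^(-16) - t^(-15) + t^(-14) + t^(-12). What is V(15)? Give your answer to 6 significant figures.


Substituting t = 15 into V(t) = -t^(-37) + t^(-36) - t^(-35) + t^(-34) - t^(-33) + t^(-32) - t^(-31) + t^(-30) - t^(-29) + t^(-28) - t^(-27) + t^(-26) - t^(-25) + t^(-24) - t^(-23) + t^(-22) - t^(-21) + t^(-20) - t^(-19) + t^(-18) - t^(-17) + t^(-16) - t^(-15) + t^(-14) + t^(-12):
  (-)t^(-37) = -3.05227e-44
  (+)t^(-36) = 4.57841e-43
  (-)t^(-35) = -6.86761e-42
  (+)t^(-34) = 1.03014e-40
  (-)t^(-33) = -1.54521e-39
  (+)t^(-32) = 2.31782e-38
  (-)t^(-31) = -3.47673e-37
  (+)t^(-30) = 5.2151e-36
  (-)t^(-29) = -7.82264e-35
  (+)t^(-28) = 1.1734e-33
  (-)t^(-27) = -1.76009e-32
  (+)t^(-26) = 2.64014e-31
  (-)t^(-25) = -3.96021e-30
  (+)t^(-24) = 5.94032e-29
  (-)t^(-23) = -8.91048e-28
  (+)t^(-22) = 1.33657e-26
  (-)t^(-21) = -2.00486e-25
  (+)t^(-20) = 3.00729e-24
  (-)t^(-19) = -4.51093e-23
  (+)t^(-18) = 6.76639e-22
  (-)t^(-17) = -1.01496e-20
  (+)t^(-16) = 1.52244e-19
  (-)t^(-15) = -2.28366e-18
  (+)t^(-14) = 3.42549e-17
  (+)t^(-12) = 7.70735e-15
Sum = (-3.05227e-44) + (4.57841e-43) + (-6.86761e-42) + (1.03014e-40) + (-1.54521e-39) + (2.31782e-38) + (-3.47673e-37) + (5.2151e-36) + (-7.82264e-35) + (1.1734e-33) + (-1.76009e-32) + (2.64014e-31) + (-3.96021e-30) + (5.94032e-29) + (-8.91048e-28) + (1.33657e-26) + (-2.00486e-25) + (3.00729e-24) + (-4.51093e-23) + (6.76639e-22) + (-1.01496e-20) + (1.52244e-19) + (-2.28366e-18) + (3.42549e-17) + (7.70735e-15)
= 7.739460574e-15
Rounded to 6 significant figures: 7.73946e-15

7.73946e-15


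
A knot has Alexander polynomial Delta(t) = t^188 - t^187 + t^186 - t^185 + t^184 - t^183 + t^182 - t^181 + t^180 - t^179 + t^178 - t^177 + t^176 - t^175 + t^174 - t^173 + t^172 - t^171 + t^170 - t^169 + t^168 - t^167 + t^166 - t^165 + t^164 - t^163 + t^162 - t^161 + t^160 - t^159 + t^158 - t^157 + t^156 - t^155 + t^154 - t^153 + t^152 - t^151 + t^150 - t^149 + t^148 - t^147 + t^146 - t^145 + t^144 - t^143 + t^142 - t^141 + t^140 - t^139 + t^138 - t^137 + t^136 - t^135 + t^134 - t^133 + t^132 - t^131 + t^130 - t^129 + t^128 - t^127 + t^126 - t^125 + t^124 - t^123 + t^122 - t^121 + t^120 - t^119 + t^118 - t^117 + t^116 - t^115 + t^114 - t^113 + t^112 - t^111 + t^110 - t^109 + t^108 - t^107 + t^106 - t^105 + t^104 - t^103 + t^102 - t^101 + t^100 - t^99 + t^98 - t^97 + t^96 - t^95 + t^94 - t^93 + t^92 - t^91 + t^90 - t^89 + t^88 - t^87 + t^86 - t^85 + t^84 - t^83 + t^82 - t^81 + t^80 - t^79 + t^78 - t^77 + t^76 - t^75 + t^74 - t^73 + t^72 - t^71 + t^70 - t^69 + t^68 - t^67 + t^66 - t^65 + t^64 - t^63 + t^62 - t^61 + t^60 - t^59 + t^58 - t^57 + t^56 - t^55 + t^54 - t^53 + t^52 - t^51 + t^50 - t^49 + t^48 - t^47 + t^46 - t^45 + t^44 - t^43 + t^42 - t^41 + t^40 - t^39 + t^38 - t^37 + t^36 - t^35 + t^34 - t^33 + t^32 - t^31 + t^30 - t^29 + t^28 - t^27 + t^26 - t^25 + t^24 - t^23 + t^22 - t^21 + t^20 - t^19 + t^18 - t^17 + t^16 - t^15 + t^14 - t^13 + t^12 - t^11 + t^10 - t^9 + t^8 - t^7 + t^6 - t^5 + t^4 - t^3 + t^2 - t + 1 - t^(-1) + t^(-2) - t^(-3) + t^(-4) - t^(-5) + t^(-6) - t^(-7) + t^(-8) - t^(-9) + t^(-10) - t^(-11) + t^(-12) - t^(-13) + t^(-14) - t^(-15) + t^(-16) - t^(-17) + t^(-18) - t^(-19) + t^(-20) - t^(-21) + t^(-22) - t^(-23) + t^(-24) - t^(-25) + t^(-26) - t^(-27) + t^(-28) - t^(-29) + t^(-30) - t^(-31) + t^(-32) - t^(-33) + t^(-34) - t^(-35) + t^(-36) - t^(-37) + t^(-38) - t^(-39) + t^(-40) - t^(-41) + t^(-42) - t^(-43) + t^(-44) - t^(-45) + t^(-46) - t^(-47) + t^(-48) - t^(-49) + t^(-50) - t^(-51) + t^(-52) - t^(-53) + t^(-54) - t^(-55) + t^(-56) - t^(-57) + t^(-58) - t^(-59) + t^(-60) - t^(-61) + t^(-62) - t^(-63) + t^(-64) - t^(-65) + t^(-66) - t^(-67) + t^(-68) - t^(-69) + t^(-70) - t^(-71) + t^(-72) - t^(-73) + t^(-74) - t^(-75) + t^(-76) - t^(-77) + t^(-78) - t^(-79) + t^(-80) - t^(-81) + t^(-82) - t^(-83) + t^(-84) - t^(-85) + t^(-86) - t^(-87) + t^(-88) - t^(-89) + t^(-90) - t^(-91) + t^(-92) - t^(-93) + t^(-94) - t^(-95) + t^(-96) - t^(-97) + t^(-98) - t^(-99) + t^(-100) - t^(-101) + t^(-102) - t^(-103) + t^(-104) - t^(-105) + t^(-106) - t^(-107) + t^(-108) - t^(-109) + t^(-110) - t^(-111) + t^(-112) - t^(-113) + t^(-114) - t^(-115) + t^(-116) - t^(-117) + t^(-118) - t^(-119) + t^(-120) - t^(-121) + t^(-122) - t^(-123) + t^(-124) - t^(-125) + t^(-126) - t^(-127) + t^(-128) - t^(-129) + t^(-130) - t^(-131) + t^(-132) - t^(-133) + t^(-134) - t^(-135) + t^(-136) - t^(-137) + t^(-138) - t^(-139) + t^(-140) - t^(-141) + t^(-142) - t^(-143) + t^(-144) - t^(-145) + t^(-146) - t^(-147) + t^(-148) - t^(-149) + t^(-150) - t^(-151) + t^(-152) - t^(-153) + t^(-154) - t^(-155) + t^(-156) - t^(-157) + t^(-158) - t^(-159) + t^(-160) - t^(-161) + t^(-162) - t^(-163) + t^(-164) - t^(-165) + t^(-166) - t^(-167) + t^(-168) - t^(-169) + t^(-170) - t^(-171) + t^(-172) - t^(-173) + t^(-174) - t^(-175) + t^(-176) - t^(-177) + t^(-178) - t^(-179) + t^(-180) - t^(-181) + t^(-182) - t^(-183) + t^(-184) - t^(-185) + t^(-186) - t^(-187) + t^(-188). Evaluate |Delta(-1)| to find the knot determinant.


Step 1: The polynomial has 377 terms with alternating signs, exponents from 188 down to -188.
Step 2: Substitute t = -1. The i-th term has coefficient (-1)^i and exponent (m-i),
  so its value is (-1)^i * (-1)^(m-i) = (-1)^m = 1 for every i.
Step 3: All 377 terms equal 1, so Delta(-1) = 377 * (1) = 377
Step 4: |Delta(-1)| = 377

377


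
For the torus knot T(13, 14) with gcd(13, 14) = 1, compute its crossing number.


For a torus knot T(p, q) with gcd(p,q)=1,
the crossing number is min(p*(q-1), q*(p-1)).
p*(q-1) = 13*13 = 169
q*(p-1) = 14*12 = 168
min(169, 168) = 168

168


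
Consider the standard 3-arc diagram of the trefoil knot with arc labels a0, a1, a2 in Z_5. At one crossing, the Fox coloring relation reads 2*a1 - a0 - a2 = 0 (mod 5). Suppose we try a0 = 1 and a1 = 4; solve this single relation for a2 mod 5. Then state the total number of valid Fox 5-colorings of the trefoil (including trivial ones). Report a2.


Step 1: Apply the given crossing relation 2*a1 - a0 - a2 = 0 (mod 5).
  a2 = 2*a1 - a0 mod 5
  a2 = 2*4 - 1 mod 5
  a2 = 8 - 1 mod 5
  a2 = 7 mod 5 = 2
Step 2: The trefoil has determinant 3.
  Number of Fox p-colorings (p prime) is p^2 if p = 3, else p.
  Since 5 does not divide 3, only trivial (constant) colorings exist.
  (So the trial a0 = 1, a1 = 4 with a0 != a1 does NOT extend to a valid coloring of the whole trefoil: the other two crossing relations require 3*(a1 - a0) = 0 (mod 5), which fails.)
  Total colorings = 5
Step 3: a2 = 2, total Fox 5-colorings = 5

2


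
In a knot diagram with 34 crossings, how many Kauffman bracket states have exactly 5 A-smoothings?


We choose which 5 of 34 crossings get A-smoothings.
C(34, 5) = 34! / (5! * 29!)
= 278256

278256


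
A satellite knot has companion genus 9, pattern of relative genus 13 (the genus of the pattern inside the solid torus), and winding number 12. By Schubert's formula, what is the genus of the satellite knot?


Schubert: g(satellite) = g_rel(pattern) + |winding| * g(companion),
where g_rel(pattern) is the genus of the pattern relative to the solid torus.
= 13 + 12 * 9
= 13 + 108 = 121

121


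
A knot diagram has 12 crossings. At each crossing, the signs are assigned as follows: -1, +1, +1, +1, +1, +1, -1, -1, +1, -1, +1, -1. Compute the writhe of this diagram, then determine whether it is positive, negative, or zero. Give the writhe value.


Step 1: Count positive crossings (+1).
Positive crossings: 7
Step 2: Count negative crossings (-1).
Negative crossings: 5
Step 3: Writhe = (positive) - (negative)
w = 7 - 5 = 2
Step 4: |w| = 2, and w is positive

2


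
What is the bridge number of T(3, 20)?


The bridge number of T(p,q) is min(p,q).
min(3, 20) = 3

3


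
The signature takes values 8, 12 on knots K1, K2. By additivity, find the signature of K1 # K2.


The signature is additive under connected sum.
signature(K1 # K2) = (8) + (12)
= 20

20


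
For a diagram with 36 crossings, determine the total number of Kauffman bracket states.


Each crossing contributes 2 choices (A-smoothing or B-smoothing).
Total states = 2^36 = 68719476736

68719476736


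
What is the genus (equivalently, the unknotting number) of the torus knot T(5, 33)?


For a torus knot T(p,q), both the unknotting number and genus equal (p-1)(q-1)/2.
= (5-1)(33-1)/2
= 4*32/2
= 128/2 = 64

64


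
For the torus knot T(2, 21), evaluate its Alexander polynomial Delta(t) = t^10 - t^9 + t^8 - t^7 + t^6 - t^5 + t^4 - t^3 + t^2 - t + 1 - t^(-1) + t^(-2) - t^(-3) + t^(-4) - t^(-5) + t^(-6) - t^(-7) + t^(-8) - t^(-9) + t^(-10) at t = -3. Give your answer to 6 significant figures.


Substituting t = -3 into Delta(t) = t^10 - t^9 + t^8 - t^7 + t^6 - t^5 + t^4 - t^3 + t^2 - t + 1 - t^(-1) + t^(-2) - t^(-3) + t^(-4) - t^(-5) + t^(-6) - t^(-7) + t^(-8) - t^(-9) + t^(-10):
Term values: (59049) + (19683) + (6561) + (2187) + (729) + (243) + (81) + (27) + (9) + (3) + (1) + (0.333333) + (0.111111) + (0.037037) + (0.0123457) + (0.00411523) + (0.00137174) + (0.000457247) + (0.000152416) + (5.08053e-05) + (1.69351e-05)
Sum = 88573.49999
Rounded to 6 significant figures: 88573.5

88573.5


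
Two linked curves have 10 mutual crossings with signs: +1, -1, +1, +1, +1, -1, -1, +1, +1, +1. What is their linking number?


Step 1: Count positive crossings: 7
Step 2: Count negative crossings: 3
Step 3: Sum of signs = 7 - 3 = 4
Step 4: Linking number = sum/2 = 4/2 = 2

2


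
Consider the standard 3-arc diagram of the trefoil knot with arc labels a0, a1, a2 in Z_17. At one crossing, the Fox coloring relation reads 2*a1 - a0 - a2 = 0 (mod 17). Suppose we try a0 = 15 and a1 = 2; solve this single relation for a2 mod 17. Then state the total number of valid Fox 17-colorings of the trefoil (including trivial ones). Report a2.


Step 1: Apply the given crossing relation 2*a1 - a0 - a2 = 0 (mod 17).
  a2 = 2*a1 - a0 mod 17
  a2 = 2*2 - 15 mod 17
  a2 = 4 - 15 mod 17
  a2 = -11 mod 17 = 6
Step 2: The trefoil has determinant 3.
  Number of Fox p-colorings (p prime) is p^2 if p = 3, else p.
  Since 17 does not divide 3, only trivial (constant) colorings exist.
  (So the trial a0 = 15, a1 = 2 with a0 != a1 does NOT extend to a valid coloring of the whole trefoil: the other two crossing relations require 3*(a1 - a0) = 0 (mod 17), which fails.)
  Total colorings = 17
Step 3: a2 = 6, total Fox 17-colorings = 17

6


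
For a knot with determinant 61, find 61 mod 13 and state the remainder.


Step 1: A knot is p-colorable if and only if p divides its determinant.
Step 2: Compute 61 mod 13.
61 = 4 * 13 + 9
Step 3: 61 mod 13 = 9
Step 4: The knot is 13-colorable: no

9


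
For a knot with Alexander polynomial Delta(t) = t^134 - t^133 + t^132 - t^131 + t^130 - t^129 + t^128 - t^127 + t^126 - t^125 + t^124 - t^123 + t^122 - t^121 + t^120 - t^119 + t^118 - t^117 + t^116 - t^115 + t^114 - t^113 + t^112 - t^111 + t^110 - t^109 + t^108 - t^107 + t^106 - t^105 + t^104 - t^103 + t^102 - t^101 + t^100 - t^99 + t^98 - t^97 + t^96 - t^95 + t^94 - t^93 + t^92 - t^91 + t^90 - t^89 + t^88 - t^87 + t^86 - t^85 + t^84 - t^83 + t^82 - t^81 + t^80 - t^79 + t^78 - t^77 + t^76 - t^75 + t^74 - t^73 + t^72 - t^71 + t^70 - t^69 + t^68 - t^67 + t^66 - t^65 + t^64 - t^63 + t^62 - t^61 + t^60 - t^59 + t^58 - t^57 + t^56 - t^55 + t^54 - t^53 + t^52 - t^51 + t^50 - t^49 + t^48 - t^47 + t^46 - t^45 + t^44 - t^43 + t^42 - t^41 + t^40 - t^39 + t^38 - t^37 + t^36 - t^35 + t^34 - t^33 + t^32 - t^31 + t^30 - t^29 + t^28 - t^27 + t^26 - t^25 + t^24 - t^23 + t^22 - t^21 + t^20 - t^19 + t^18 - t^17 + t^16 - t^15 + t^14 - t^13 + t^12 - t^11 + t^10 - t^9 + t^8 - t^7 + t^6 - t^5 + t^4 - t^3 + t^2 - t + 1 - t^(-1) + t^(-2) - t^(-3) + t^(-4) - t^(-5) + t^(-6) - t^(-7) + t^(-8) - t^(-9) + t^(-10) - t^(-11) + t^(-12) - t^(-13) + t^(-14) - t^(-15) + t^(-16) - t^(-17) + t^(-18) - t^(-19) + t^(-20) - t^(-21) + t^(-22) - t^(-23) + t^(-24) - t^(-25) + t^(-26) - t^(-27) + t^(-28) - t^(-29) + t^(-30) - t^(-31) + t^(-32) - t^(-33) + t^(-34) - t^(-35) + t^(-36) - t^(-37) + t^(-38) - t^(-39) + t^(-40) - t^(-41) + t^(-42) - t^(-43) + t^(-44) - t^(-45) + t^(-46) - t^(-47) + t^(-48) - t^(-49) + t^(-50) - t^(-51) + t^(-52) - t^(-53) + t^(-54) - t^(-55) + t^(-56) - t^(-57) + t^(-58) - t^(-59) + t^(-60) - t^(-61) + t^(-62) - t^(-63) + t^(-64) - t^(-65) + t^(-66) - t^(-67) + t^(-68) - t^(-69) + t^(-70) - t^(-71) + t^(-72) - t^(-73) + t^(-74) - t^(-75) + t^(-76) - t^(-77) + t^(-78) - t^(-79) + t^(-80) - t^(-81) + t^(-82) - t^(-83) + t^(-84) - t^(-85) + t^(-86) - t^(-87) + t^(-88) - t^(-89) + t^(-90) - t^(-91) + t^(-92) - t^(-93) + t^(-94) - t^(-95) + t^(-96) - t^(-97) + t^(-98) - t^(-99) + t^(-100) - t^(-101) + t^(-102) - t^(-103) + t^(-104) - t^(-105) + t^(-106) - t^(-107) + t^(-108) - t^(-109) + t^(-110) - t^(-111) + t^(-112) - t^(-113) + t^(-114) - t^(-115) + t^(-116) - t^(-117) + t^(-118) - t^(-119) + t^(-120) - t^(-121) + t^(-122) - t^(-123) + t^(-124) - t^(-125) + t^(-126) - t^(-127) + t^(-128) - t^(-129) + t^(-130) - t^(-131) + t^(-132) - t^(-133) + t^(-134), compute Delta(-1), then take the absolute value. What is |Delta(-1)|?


Step 1: The polynomial has 269 terms with alternating signs, exponents from 134 down to -134.
Step 2: Substitute t = -1. The i-th term has coefficient (-1)^i and exponent (m-i),
  so its value is (-1)^i * (-1)^(m-i) = (-1)^m = 1 for every i.
Step 3: All 269 terms equal 1, so Delta(-1) = 269 * (1) = 269
Step 4: |Delta(-1)| = 269

269
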